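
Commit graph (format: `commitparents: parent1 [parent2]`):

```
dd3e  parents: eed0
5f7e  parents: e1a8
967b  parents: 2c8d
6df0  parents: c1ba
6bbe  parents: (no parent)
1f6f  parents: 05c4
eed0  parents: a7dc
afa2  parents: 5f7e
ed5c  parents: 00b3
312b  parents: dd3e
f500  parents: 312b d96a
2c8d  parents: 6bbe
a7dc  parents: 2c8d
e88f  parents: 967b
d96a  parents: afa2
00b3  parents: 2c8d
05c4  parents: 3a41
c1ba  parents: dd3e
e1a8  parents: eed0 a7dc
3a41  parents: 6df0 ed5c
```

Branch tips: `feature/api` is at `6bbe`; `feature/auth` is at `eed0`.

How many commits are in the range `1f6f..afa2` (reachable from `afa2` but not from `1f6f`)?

Reachable from afa2: {2c8d, 5f7e, 6bbe, a7dc, afa2, e1a8, eed0}.
Reachable from 1f6f: {00b3, 05c4, 1f6f, 2c8d, 3a41, 6bbe, 6df0, a7dc, c1ba, dd3e, ed5c, eed0}.
In afa2's history but not 1f6f's: {5f7e, afa2, e1a8} — 3 commits.

3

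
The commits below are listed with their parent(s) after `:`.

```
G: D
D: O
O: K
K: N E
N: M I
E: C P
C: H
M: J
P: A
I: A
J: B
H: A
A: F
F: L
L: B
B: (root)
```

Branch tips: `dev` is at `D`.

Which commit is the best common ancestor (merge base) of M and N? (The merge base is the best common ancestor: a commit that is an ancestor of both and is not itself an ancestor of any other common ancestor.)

M

Ancestors of M: {B, J, M}.
Ancestors of N: {A, B, F, I, J, L, M, N}.
Common ancestors: {B, J, M}.
Among these, M is not an ancestor of any other common ancestor — it is the merge base.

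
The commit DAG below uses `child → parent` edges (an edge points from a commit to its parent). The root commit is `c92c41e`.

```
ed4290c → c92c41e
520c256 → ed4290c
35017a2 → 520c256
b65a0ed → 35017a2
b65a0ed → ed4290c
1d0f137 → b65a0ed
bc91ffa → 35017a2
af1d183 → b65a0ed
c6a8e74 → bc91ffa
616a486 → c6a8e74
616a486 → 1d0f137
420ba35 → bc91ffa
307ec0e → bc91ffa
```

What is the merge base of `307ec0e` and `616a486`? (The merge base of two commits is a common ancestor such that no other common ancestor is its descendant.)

bc91ffa

Ancestors of 307ec0e: {307ec0e, 35017a2, 520c256, bc91ffa, c92c41e, ed4290c}.
Ancestors of 616a486: {1d0f137, 35017a2, 520c256, 616a486, b65a0ed, bc91ffa, c6a8e74, c92c41e, ed4290c}.
Common ancestors: {35017a2, 520c256, bc91ffa, c92c41e, ed4290c}.
Among these, bc91ffa is not an ancestor of any other common ancestor — it is the merge base.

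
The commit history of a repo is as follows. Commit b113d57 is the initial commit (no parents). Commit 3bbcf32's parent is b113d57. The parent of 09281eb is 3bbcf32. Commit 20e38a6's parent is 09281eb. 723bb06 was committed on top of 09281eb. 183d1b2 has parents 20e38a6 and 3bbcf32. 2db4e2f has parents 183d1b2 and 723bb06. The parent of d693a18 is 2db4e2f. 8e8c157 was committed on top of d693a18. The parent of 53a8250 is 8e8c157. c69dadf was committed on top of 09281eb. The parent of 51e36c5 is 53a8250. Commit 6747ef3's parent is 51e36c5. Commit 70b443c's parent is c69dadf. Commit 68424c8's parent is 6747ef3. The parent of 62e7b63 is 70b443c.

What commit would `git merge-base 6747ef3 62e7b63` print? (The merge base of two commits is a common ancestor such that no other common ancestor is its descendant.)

Ancestors of 6747ef3: {09281eb, 183d1b2, 20e38a6, 2db4e2f, 3bbcf32, 51e36c5, 53a8250, 6747ef3, 723bb06, 8e8c157, b113d57, d693a18}.
Ancestors of 62e7b63: {09281eb, 3bbcf32, 62e7b63, 70b443c, b113d57, c69dadf}.
Common ancestors: {09281eb, 3bbcf32, b113d57}.
Among these, 09281eb is not an ancestor of any other common ancestor — it is the merge base.

09281eb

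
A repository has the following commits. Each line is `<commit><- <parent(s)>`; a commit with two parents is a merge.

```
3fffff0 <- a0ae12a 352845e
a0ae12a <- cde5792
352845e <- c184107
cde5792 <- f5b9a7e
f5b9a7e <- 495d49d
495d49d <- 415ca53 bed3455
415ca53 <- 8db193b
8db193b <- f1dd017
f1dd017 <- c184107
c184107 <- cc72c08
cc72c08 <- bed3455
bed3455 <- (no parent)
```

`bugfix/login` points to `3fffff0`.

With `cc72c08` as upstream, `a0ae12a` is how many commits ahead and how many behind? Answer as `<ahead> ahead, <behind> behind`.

8 ahead, 0 behind

Reachable from a0ae12a: {415ca53, 495d49d, 8db193b, a0ae12a, bed3455, c184107, cc72c08, cde5792, f1dd017, f5b9a7e}.
Reachable from cc72c08: {bed3455, cc72c08}.
Only in a0ae12a's history (ahead): {415ca53, 495d49d, 8db193b, a0ae12a, c184107, cde5792, f1dd017, f5b9a7e} — 8.
Only in cc72c08's history (behind): {} — 0.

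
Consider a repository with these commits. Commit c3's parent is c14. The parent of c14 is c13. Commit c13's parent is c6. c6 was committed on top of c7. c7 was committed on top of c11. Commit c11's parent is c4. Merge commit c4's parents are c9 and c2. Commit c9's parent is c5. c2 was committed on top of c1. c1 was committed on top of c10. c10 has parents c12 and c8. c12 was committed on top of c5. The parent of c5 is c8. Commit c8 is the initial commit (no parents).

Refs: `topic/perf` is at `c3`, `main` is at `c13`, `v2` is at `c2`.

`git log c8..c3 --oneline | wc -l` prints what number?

13

Reachable from c3: {c1, c10, c11, c12, c13, c14, c2, c3, c4, c5, c6, c7, c8, c9}.
Reachable from c8: {c8}.
In c3's history but not c8's: {c1, c10, c11, c12, c13, c14, c2, c3, c4, c5, c6, c7, c9} — 13 commits.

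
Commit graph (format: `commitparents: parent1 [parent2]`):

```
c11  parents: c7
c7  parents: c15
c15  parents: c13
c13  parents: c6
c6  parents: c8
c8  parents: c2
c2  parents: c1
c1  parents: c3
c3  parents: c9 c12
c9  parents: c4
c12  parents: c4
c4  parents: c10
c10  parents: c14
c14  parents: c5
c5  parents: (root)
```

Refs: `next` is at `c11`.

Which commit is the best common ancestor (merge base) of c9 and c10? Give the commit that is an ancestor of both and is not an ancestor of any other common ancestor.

Ancestors of c9: {c10, c14, c4, c5, c9}.
Ancestors of c10: {c10, c14, c5}.
Common ancestors: {c10, c14, c5}.
Among these, c10 is not an ancestor of any other common ancestor — it is the merge base.

c10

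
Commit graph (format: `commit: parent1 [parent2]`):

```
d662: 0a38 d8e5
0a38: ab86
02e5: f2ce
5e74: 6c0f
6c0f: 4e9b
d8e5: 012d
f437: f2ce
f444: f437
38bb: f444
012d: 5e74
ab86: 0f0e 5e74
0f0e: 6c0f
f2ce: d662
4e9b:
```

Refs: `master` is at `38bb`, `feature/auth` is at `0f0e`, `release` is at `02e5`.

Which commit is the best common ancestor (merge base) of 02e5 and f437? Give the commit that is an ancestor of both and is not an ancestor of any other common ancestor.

f2ce

Ancestors of 02e5: {012d, 02e5, 0a38, 0f0e, 4e9b, 5e74, 6c0f, ab86, d662, d8e5, f2ce}.
Ancestors of f437: {012d, 0a38, 0f0e, 4e9b, 5e74, 6c0f, ab86, d662, d8e5, f2ce, f437}.
Common ancestors: {012d, 0a38, 0f0e, 4e9b, 5e74, 6c0f, ab86, d662, d8e5, f2ce}.
Among these, f2ce is not an ancestor of any other common ancestor — it is the merge base.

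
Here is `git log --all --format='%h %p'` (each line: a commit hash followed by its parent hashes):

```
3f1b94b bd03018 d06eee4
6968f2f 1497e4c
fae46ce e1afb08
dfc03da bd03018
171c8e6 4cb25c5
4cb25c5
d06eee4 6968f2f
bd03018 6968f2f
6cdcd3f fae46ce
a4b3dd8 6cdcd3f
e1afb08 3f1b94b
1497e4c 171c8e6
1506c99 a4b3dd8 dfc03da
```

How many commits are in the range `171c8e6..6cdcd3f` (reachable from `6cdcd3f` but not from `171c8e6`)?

8

Reachable from 6cdcd3f: {1497e4c, 171c8e6, 3f1b94b, 4cb25c5, 6968f2f, 6cdcd3f, bd03018, d06eee4, e1afb08, fae46ce}.
Reachable from 171c8e6: {171c8e6, 4cb25c5}.
In 6cdcd3f's history but not 171c8e6's: {1497e4c, 3f1b94b, 6968f2f, 6cdcd3f, bd03018, d06eee4, e1afb08, fae46ce} — 8 commits.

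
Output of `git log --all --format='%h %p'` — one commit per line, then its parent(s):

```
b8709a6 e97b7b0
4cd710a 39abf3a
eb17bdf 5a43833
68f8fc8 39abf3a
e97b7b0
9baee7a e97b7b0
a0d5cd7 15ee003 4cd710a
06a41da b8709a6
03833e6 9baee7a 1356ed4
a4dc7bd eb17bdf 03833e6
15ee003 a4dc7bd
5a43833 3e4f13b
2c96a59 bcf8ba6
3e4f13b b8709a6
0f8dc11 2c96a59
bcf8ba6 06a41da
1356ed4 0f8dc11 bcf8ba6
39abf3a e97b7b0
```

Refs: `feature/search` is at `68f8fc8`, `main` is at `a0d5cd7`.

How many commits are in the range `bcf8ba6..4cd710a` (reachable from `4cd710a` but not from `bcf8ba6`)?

Reachable from 4cd710a: {39abf3a, 4cd710a, e97b7b0}.
Reachable from bcf8ba6: {06a41da, b8709a6, bcf8ba6, e97b7b0}.
In 4cd710a's history but not bcf8ba6's: {39abf3a, 4cd710a} — 2 commits.

2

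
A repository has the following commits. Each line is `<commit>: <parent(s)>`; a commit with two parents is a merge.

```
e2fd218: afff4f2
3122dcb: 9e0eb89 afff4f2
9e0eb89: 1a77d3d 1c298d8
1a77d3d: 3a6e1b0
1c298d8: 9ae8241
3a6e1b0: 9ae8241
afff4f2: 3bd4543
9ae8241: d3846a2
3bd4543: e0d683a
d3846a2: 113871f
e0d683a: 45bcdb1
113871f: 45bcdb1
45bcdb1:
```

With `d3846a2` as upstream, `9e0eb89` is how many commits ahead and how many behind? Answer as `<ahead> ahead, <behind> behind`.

5 ahead, 0 behind

Reachable from 9e0eb89: {113871f, 1a77d3d, 1c298d8, 3a6e1b0, 45bcdb1, 9ae8241, 9e0eb89, d3846a2}.
Reachable from d3846a2: {113871f, 45bcdb1, d3846a2}.
Only in 9e0eb89's history (ahead): {1a77d3d, 1c298d8, 3a6e1b0, 9ae8241, 9e0eb89} — 5.
Only in d3846a2's history (behind): {} — 0.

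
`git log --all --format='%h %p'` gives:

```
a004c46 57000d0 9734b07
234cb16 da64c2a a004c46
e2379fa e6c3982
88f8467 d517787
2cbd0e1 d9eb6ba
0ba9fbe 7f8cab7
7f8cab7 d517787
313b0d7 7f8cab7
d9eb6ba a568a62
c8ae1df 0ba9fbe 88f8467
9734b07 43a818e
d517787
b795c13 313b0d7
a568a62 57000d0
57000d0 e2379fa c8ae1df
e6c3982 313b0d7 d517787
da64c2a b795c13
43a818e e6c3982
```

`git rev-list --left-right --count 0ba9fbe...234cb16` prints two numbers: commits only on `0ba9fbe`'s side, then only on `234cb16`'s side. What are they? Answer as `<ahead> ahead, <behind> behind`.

0 ahead, 12 behind

Reachable from 0ba9fbe: {0ba9fbe, 7f8cab7, d517787}.
Reachable from 234cb16: {0ba9fbe, 234cb16, 313b0d7, 43a818e, 57000d0, 7f8cab7, 88f8467, 9734b07, a004c46, b795c13, c8ae1df, d517787, da64c2a, e2379fa, e6c3982}.
Only in 0ba9fbe's history (ahead): {} — 0.
Only in 234cb16's history (behind): {234cb16, 313b0d7, 43a818e, 57000d0, 88f8467, 9734b07, a004c46, b795c13, c8ae1df, da64c2a, e2379fa, e6c3982} — 12.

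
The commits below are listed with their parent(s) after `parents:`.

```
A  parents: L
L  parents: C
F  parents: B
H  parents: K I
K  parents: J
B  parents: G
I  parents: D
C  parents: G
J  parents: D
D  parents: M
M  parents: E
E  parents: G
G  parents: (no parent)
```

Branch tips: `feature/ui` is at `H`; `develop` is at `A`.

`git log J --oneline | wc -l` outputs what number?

5

Walking parent pointers from J: reachable set = {D, E, G, J, M}.
That is 5 commits.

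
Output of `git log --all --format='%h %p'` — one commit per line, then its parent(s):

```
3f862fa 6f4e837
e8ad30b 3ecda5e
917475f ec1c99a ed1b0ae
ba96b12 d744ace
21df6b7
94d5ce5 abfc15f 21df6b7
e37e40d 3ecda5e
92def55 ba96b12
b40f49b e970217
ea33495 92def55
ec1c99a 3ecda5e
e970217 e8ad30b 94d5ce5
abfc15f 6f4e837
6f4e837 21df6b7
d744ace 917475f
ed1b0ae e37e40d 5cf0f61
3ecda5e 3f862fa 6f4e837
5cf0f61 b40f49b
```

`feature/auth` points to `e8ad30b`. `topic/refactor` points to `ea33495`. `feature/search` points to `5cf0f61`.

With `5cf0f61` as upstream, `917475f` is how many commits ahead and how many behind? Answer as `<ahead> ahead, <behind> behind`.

4 ahead, 0 behind

Reachable from 917475f: {21df6b7, 3ecda5e, 3f862fa, 5cf0f61, 6f4e837, 917475f, 94d5ce5, abfc15f, b40f49b, e37e40d, e8ad30b, e970217, ec1c99a, ed1b0ae}.
Reachable from 5cf0f61: {21df6b7, 3ecda5e, 3f862fa, 5cf0f61, 6f4e837, 94d5ce5, abfc15f, b40f49b, e8ad30b, e970217}.
Only in 917475f's history (ahead): {917475f, e37e40d, ec1c99a, ed1b0ae} — 4.
Only in 5cf0f61's history (behind): {} — 0.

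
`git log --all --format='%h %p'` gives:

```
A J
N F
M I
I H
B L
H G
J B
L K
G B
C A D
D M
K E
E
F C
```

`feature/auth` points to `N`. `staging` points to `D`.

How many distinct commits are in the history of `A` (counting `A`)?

6

Walking parent pointers from A: reachable set = {A, B, E, J, K, L}.
That is 6 commits.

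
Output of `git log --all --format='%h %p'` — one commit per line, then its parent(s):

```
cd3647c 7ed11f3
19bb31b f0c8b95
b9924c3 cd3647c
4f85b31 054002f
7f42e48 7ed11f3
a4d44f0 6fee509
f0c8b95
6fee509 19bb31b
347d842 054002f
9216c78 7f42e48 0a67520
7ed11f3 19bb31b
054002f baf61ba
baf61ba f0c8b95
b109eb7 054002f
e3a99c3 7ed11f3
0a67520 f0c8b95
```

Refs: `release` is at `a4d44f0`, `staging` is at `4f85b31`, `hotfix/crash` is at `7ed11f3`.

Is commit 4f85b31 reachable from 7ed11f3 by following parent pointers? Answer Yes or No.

No

Ancestors of 7ed11f3: {19bb31b, 7ed11f3, f0c8b95}.
4f85b31 is not in that set, so it is not an ancestor of 7ed11f3.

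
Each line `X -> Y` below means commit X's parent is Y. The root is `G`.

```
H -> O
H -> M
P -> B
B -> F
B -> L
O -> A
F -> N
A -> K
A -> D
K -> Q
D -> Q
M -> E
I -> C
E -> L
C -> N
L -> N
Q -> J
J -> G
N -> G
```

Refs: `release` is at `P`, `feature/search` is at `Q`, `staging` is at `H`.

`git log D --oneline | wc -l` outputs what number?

Walking parent pointers from D: reachable set = {D, G, J, Q}.
That is 4 commits.

4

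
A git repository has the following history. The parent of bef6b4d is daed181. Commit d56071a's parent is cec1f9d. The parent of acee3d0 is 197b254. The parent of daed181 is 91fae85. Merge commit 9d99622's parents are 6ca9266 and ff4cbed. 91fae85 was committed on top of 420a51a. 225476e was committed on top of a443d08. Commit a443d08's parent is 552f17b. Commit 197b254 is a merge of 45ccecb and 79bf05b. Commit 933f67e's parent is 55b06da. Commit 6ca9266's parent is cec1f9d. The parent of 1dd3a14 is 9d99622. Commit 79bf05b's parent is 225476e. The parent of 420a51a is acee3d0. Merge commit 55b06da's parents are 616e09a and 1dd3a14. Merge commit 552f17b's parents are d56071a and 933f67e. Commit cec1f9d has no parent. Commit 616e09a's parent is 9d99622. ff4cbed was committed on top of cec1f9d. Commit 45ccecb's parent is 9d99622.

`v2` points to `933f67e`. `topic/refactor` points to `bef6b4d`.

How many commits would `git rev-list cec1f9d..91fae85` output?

Reachable from 91fae85: {197b254, 1dd3a14, 225476e, 420a51a, 45ccecb, 552f17b, 55b06da, 616e09a, 6ca9266, 79bf05b, 91fae85, 933f67e, 9d99622, a443d08, acee3d0, cec1f9d, d56071a, ff4cbed}.
Reachable from cec1f9d: {cec1f9d}.
In 91fae85's history but not cec1f9d's: {197b254, 1dd3a14, 225476e, 420a51a, 45ccecb, 552f17b, 55b06da, 616e09a, 6ca9266, 79bf05b, 91fae85, 933f67e, 9d99622, a443d08, acee3d0, d56071a, ff4cbed} — 17 commits.

17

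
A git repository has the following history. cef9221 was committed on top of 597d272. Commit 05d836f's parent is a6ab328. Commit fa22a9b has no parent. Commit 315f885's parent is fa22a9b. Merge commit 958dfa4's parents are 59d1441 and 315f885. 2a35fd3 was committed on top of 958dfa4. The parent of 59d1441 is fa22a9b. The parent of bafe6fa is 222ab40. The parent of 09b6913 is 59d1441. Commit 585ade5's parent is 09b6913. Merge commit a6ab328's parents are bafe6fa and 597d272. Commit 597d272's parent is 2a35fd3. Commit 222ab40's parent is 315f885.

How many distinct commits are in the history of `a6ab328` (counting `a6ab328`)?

9

Walking parent pointers from a6ab328: reachable set = {222ab40, 2a35fd3, 315f885, 597d272, 59d1441, 958dfa4, a6ab328, bafe6fa, fa22a9b}.
That is 9 commits.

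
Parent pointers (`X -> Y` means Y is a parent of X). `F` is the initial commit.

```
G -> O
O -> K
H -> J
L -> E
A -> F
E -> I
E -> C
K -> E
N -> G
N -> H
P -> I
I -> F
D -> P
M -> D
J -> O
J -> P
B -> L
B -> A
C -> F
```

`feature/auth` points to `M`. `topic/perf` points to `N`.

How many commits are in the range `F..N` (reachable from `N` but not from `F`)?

10

Reachable from N: {C, E, F, G, H, I, J, K, N, O, P}.
Reachable from F: {F}.
In N's history but not F's: {C, E, G, H, I, J, K, N, O, P} — 10 commits.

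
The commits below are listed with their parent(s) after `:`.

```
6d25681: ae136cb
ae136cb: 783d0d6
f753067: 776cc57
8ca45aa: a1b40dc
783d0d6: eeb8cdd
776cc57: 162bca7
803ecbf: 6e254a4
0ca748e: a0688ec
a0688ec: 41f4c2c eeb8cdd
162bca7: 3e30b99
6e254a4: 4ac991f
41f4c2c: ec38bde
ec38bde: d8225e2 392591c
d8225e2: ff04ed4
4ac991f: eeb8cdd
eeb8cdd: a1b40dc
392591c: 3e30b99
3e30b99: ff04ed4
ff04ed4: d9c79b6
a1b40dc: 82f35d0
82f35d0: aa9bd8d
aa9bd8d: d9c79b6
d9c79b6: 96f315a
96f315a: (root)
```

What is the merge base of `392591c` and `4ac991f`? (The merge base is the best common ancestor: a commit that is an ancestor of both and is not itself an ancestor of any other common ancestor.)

Ancestors of 392591c: {392591c, 3e30b99, 96f315a, d9c79b6, ff04ed4}.
Ancestors of 4ac991f: {4ac991f, 82f35d0, 96f315a, a1b40dc, aa9bd8d, d9c79b6, eeb8cdd}.
Common ancestors: {96f315a, d9c79b6}.
Among these, d9c79b6 is not an ancestor of any other common ancestor — it is the merge base.

d9c79b6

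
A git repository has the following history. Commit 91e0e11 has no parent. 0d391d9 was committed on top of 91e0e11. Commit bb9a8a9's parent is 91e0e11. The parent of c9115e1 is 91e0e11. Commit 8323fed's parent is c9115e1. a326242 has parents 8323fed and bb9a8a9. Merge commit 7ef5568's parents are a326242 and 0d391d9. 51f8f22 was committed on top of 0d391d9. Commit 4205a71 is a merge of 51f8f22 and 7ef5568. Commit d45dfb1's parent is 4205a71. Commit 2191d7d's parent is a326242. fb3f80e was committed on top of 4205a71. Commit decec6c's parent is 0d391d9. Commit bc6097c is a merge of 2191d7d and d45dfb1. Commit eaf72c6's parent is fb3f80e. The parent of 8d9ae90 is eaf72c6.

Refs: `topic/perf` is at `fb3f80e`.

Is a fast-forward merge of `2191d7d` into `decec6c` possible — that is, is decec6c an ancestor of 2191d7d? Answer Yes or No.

No

A fast-forward from decec6c to 2191d7d is possible iff decec6c is an ancestor of 2191d7d.
Ancestors of 2191d7d: {2191d7d, 8323fed, 91e0e11, a326242, bb9a8a9, c9115e1}.
decec6c is not among them, so fast-forward is not possible.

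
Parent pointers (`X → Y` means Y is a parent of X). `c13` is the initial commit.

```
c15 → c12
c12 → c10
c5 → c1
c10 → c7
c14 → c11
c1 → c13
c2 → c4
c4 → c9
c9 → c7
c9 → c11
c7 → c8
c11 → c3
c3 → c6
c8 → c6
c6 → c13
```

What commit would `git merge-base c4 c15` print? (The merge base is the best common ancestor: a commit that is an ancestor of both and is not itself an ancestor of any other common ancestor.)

c7

Ancestors of c4: {c11, c13, c3, c4, c6, c7, c8, c9}.
Ancestors of c15: {c10, c12, c13, c15, c6, c7, c8}.
Common ancestors: {c13, c6, c7, c8}.
Among these, c7 is not an ancestor of any other common ancestor — it is the merge base.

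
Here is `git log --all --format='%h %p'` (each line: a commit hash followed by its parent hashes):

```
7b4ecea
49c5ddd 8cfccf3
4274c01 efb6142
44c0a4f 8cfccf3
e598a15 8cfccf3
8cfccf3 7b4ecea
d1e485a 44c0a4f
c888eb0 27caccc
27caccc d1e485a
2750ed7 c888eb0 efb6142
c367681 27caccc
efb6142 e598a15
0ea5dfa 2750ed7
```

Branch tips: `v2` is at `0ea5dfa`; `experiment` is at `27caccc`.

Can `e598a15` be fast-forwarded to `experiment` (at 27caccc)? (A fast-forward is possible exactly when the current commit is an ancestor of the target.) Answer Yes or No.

No

A fast-forward from e598a15 to 27caccc is possible iff e598a15 is an ancestor of 27caccc.
Ancestors of 27caccc: {27caccc, 44c0a4f, 7b4ecea, 8cfccf3, d1e485a}.
e598a15 is not among them, so fast-forward is not possible.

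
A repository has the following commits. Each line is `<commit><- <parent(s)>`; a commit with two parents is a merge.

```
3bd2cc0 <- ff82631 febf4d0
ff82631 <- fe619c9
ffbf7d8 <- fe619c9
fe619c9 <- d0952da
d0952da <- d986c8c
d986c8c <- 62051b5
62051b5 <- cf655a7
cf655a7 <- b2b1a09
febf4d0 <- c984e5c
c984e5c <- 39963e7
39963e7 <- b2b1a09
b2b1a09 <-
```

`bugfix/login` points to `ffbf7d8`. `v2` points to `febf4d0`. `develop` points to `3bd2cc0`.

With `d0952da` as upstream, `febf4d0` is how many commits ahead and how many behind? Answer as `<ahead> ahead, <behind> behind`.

3 ahead, 4 behind

Reachable from febf4d0: {39963e7, b2b1a09, c984e5c, febf4d0}.
Reachable from d0952da: {62051b5, b2b1a09, cf655a7, d0952da, d986c8c}.
Only in febf4d0's history (ahead): {39963e7, c984e5c, febf4d0} — 3.
Only in d0952da's history (behind): {62051b5, cf655a7, d0952da, d986c8c} — 4.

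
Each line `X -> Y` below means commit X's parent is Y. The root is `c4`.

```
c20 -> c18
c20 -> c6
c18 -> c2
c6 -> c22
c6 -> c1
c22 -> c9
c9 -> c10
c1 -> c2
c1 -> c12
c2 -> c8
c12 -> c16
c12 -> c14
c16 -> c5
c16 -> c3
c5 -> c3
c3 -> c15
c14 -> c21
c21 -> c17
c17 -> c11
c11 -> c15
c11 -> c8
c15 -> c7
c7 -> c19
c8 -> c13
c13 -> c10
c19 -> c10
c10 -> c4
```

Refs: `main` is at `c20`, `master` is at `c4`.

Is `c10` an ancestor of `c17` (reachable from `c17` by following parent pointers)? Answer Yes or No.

Ancestors of c17 (commits reachable by following parents): {c10, c11, c13, c15, c17, c19, c4, c7, c8}.
c10 is in that set, so it is an ancestor of c17.

Yes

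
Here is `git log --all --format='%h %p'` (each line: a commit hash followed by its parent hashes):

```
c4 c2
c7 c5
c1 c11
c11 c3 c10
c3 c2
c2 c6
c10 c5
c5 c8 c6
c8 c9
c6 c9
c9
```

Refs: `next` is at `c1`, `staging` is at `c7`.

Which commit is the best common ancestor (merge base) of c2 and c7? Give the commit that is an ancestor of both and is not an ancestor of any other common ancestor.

c6

Ancestors of c2: {c2, c6, c9}.
Ancestors of c7: {c5, c6, c7, c8, c9}.
Common ancestors: {c6, c9}.
Among these, c6 is not an ancestor of any other common ancestor — it is the merge base.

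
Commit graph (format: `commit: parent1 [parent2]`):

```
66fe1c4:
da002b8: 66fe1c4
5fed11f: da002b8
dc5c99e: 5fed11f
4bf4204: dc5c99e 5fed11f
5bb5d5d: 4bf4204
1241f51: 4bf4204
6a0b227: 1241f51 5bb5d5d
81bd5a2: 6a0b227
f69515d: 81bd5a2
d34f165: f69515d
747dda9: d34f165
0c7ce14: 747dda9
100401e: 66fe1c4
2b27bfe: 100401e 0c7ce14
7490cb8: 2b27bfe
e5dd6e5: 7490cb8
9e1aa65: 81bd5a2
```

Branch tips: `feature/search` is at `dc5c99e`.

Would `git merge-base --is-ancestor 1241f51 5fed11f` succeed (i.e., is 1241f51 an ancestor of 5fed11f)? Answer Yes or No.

No

Ancestors of 5fed11f: {5fed11f, 66fe1c4, da002b8}.
1241f51 is not in that set, so it is not an ancestor of 5fed11f.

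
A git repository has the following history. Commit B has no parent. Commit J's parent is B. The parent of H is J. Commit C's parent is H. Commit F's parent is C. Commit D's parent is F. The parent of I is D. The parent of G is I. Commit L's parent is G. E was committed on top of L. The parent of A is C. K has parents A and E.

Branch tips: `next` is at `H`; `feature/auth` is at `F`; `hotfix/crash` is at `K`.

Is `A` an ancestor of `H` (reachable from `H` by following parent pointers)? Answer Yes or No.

No

Ancestors of H: {B, H, J}.
A is not in that set, so it is not an ancestor of H.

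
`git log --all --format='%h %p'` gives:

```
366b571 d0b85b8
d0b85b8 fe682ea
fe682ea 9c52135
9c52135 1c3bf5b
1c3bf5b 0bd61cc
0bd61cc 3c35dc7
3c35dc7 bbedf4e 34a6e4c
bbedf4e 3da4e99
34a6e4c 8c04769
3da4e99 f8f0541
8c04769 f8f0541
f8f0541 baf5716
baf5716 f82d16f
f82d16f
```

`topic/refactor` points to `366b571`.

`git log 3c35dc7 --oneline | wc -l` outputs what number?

Walking parent pointers from 3c35dc7: reachable set = {34a6e4c, 3c35dc7, 3da4e99, 8c04769, baf5716, bbedf4e, f82d16f, f8f0541}.
That is 8 commits.

8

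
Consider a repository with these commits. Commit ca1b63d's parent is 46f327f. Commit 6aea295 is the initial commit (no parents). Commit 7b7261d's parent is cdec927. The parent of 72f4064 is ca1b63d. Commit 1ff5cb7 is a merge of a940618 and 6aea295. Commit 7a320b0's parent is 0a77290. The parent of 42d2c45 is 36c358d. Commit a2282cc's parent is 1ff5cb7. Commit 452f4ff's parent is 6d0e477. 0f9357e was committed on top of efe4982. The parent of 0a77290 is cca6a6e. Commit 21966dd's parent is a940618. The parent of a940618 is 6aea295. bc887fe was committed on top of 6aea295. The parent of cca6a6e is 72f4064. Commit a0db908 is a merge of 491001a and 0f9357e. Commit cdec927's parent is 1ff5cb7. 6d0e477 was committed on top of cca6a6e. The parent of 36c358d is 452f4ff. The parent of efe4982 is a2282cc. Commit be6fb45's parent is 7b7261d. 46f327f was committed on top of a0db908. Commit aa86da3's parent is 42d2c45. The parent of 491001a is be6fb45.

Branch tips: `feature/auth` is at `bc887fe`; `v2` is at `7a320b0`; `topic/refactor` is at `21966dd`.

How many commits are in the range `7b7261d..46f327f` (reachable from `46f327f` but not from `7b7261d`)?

7

Reachable from 46f327f: {0f9357e, 1ff5cb7, 46f327f, 491001a, 6aea295, 7b7261d, a0db908, a2282cc, a940618, be6fb45, cdec927, efe4982}.
Reachable from 7b7261d: {1ff5cb7, 6aea295, 7b7261d, a940618, cdec927}.
In 46f327f's history but not 7b7261d's: {0f9357e, 46f327f, 491001a, a0db908, a2282cc, be6fb45, efe4982} — 7 commits.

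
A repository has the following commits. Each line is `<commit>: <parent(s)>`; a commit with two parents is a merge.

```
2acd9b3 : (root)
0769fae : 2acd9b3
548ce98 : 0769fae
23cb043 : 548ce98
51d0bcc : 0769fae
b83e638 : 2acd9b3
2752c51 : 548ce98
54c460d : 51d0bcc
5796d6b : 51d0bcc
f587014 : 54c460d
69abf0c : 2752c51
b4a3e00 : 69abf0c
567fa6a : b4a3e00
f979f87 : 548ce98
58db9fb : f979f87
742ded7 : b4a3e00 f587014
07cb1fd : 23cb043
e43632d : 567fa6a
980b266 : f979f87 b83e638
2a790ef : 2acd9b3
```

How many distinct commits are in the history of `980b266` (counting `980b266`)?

6

Walking parent pointers from 980b266: reachable set = {0769fae, 2acd9b3, 548ce98, 980b266, b83e638, f979f87}.
That is 6 commits.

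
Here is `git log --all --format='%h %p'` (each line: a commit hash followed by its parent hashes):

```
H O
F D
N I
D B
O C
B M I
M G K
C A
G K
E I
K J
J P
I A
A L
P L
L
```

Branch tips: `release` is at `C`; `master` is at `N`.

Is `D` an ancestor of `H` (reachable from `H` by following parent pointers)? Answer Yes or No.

No

Ancestors of H: {A, C, H, L, O}.
D is not in that set, so it is not an ancestor of H.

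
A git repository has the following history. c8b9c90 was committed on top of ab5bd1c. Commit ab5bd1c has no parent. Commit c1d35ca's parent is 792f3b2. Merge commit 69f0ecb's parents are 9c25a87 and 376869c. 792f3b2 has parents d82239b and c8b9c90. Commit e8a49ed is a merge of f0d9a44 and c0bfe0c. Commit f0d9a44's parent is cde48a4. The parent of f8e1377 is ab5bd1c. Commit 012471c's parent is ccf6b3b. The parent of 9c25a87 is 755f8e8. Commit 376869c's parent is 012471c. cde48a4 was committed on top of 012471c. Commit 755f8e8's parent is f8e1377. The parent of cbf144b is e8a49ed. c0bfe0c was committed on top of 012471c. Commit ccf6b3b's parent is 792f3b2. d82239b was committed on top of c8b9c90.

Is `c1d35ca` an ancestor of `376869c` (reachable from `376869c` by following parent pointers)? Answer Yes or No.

No

Ancestors of 376869c: {012471c, 376869c, 792f3b2, ab5bd1c, c8b9c90, ccf6b3b, d82239b}.
c1d35ca is not in that set, so it is not an ancestor of 376869c.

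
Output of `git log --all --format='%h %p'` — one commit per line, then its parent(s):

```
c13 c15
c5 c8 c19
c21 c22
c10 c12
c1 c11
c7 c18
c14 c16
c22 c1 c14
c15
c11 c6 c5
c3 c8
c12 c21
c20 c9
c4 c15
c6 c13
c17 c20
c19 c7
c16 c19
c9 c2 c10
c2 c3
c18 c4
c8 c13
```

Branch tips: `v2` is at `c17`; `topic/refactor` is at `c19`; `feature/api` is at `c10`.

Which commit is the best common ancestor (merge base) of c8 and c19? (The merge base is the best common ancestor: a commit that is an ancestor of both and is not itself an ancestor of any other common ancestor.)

Ancestors of c8: {c13, c15, c8}.
Ancestors of c19: {c15, c18, c19, c4, c7}.
Common ancestors: {c15}.
The only common ancestor is c15, so it is the merge base.

c15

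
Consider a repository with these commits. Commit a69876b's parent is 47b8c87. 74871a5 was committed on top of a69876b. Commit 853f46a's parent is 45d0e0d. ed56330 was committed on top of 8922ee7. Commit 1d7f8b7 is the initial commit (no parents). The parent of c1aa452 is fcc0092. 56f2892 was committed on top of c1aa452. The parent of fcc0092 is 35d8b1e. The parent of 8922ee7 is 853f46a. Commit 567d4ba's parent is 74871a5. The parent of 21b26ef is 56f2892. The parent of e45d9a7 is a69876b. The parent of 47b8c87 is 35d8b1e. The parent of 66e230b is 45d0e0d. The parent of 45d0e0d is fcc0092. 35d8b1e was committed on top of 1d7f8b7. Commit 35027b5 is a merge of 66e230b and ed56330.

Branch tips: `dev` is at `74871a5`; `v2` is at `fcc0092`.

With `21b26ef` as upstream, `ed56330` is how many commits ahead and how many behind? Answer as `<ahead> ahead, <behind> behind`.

4 ahead, 3 behind

Reachable from ed56330: {1d7f8b7, 35d8b1e, 45d0e0d, 853f46a, 8922ee7, ed56330, fcc0092}.
Reachable from 21b26ef: {1d7f8b7, 21b26ef, 35d8b1e, 56f2892, c1aa452, fcc0092}.
Only in ed56330's history (ahead): {45d0e0d, 853f46a, 8922ee7, ed56330} — 4.
Only in 21b26ef's history (behind): {21b26ef, 56f2892, c1aa452} — 3.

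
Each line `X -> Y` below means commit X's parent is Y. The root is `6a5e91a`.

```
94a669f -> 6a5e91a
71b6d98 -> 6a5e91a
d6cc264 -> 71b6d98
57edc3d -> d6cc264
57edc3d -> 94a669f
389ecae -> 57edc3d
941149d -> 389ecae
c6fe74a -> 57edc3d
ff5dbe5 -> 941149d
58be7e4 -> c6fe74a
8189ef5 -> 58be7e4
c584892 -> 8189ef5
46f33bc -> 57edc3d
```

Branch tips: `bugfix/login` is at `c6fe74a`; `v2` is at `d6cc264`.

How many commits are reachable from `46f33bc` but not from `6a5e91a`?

Reachable from 46f33bc: {46f33bc, 57edc3d, 6a5e91a, 71b6d98, 94a669f, d6cc264}.
Reachable from 6a5e91a: {6a5e91a}.
In 46f33bc's history but not 6a5e91a's: {46f33bc, 57edc3d, 71b6d98, 94a669f, d6cc264} — 5 commits.

5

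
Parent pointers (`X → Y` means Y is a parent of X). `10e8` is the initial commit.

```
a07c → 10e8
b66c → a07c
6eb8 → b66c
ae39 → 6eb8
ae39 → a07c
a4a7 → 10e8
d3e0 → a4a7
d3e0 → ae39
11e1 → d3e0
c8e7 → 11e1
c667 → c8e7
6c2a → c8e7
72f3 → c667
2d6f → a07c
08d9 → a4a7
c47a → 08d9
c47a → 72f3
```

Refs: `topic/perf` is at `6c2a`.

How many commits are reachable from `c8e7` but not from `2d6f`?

7

Reachable from c8e7: {10e8, 11e1, 6eb8, a07c, a4a7, ae39, b66c, c8e7, d3e0}.
Reachable from 2d6f: {10e8, 2d6f, a07c}.
In c8e7's history but not 2d6f's: {11e1, 6eb8, a4a7, ae39, b66c, c8e7, d3e0} — 7 commits.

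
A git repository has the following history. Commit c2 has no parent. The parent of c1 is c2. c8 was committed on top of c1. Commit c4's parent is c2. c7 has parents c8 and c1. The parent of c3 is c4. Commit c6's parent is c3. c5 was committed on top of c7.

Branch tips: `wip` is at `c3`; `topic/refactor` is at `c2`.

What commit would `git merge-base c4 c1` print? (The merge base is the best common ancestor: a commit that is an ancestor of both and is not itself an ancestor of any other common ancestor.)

c2

Ancestors of c4: {c2, c4}.
Ancestors of c1: {c1, c2}.
Common ancestors: {c2}.
The only common ancestor is c2, so it is the merge base.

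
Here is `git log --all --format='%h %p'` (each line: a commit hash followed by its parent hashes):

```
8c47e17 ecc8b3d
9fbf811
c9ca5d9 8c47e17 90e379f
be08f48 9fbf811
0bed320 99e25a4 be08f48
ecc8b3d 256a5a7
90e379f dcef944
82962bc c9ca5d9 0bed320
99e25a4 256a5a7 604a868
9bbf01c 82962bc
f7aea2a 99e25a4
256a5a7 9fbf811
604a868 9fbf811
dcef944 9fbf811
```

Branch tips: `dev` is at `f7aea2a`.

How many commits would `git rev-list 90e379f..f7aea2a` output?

4

Reachable from f7aea2a: {256a5a7, 604a868, 99e25a4, 9fbf811, f7aea2a}.
Reachable from 90e379f: {90e379f, 9fbf811, dcef944}.
In f7aea2a's history but not 90e379f's: {256a5a7, 604a868, 99e25a4, f7aea2a} — 4 commits.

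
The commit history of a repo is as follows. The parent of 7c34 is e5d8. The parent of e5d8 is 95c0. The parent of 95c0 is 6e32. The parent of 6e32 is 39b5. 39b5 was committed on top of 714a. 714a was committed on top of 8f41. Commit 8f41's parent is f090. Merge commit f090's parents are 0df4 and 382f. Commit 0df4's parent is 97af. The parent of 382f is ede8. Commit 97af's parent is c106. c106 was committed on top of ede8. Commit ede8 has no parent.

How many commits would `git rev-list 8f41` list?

Walking parent pointers from 8f41: reachable set = {0df4, 382f, 8f41, 97af, c106, ede8, f090}.
That is 7 commits.

7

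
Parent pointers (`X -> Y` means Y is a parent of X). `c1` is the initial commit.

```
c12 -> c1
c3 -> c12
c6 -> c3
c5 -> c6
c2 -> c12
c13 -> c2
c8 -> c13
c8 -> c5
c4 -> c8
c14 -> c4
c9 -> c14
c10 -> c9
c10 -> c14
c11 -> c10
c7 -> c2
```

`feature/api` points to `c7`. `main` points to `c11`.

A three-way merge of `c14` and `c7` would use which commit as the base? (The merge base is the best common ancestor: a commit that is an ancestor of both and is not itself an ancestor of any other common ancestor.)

c2

Ancestors of c14: {c1, c12, c13, c14, c2, c3, c4, c5, c6, c8}.
Ancestors of c7: {c1, c12, c2, c7}.
Common ancestors: {c1, c12, c2}.
Among these, c2 is not an ancestor of any other common ancestor — it is the merge base.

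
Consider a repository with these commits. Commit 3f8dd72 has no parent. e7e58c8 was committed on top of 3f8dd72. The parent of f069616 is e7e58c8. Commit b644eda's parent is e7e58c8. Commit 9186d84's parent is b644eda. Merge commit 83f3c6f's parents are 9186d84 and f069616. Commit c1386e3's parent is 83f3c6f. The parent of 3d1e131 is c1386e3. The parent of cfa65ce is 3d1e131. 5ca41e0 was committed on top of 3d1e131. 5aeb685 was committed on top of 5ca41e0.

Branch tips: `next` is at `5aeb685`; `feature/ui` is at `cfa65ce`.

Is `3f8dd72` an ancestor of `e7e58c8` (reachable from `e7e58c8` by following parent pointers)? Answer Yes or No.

Yes

Ancestors of e7e58c8 (commits reachable by following parents): {3f8dd72, e7e58c8}.
3f8dd72 is in that set, so it is an ancestor of e7e58c8.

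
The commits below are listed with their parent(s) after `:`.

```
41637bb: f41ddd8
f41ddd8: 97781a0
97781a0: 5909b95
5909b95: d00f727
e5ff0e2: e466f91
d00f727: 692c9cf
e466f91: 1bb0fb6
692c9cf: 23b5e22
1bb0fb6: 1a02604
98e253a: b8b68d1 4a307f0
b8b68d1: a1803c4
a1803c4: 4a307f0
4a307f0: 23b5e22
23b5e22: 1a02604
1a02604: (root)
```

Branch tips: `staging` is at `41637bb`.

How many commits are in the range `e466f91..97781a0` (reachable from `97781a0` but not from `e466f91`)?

Reachable from 97781a0: {1a02604, 23b5e22, 5909b95, 692c9cf, 97781a0, d00f727}.
Reachable from e466f91: {1a02604, 1bb0fb6, e466f91}.
In 97781a0's history but not e466f91's: {23b5e22, 5909b95, 692c9cf, 97781a0, d00f727} — 5 commits.

5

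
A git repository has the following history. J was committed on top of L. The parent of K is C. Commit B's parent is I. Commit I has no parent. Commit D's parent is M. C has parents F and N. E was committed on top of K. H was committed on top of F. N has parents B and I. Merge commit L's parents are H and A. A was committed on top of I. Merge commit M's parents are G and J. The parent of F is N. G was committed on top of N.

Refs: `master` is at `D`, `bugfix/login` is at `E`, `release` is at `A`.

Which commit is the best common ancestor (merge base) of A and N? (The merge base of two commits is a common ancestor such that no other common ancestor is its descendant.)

I

Ancestors of A: {A, I}.
Ancestors of N: {B, I, N}.
Common ancestors: {I}.
The only common ancestor is I, so it is the merge base.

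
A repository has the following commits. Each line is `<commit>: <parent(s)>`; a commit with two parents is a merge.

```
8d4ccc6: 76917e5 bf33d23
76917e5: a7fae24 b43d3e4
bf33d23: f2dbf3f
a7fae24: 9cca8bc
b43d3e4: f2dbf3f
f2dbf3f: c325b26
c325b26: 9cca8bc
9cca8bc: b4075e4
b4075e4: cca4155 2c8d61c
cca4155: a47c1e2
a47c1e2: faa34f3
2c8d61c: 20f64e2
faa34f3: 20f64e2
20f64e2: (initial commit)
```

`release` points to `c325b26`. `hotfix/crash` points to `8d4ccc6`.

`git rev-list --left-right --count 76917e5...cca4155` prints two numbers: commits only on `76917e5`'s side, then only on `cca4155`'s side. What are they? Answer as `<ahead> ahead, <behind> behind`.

8 ahead, 0 behind

Reachable from 76917e5: {20f64e2, 2c8d61c, 76917e5, 9cca8bc, a47c1e2, a7fae24, b4075e4, b43d3e4, c325b26, cca4155, f2dbf3f, faa34f3}.
Reachable from cca4155: {20f64e2, a47c1e2, cca4155, faa34f3}.
Only in 76917e5's history (ahead): {2c8d61c, 76917e5, 9cca8bc, a7fae24, b4075e4, b43d3e4, c325b26, f2dbf3f} — 8.
Only in cca4155's history (behind): {} — 0.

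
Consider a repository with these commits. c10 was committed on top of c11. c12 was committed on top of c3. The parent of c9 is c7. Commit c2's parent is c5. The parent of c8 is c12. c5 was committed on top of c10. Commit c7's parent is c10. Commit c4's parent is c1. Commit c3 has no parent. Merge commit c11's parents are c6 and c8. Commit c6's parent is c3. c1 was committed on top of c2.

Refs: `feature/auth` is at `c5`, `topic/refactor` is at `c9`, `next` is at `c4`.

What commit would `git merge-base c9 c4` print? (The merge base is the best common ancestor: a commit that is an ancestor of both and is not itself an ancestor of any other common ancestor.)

c10

Ancestors of c9: {c10, c11, c12, c3, c6, c7, c8, c9}.
Ancestors of c4: {c1, c10, c11, c12, c2, c3, c4, c5, c6, c8}.
Common ancestors: {c10, c11, c12, c3, c6, c8}.
Among these, c10 is not an ancestor of any other common ancestor — it is the merge base.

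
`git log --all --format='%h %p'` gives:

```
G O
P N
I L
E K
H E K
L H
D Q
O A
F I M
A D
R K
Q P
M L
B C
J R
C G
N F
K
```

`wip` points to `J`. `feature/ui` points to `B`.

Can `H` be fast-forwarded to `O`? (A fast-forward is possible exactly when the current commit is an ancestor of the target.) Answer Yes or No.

Yes

A fast-forward from H to O is possible iff H is an ancestor of O.
Ancestors of O: {A, D, E, F, H, I, K, L, M, N, O, P, Q}.
H is among them, so fast-forward is possible.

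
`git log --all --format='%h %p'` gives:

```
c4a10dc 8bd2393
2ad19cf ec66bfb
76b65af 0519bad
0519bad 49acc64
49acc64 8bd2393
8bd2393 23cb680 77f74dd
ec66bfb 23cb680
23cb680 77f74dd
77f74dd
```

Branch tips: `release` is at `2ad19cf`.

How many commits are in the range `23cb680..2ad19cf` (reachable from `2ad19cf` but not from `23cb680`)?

2

Reachable from 2ad19cf: {23cb680, 2ad19cf, 77f74dd, ec66bfb}.
Reachable from 23cb680: {23cb680, 77f74dd}.
In 2ad19cf's history but not 23cb680's: {2ad19cf, ec66bfb} — 2 commits.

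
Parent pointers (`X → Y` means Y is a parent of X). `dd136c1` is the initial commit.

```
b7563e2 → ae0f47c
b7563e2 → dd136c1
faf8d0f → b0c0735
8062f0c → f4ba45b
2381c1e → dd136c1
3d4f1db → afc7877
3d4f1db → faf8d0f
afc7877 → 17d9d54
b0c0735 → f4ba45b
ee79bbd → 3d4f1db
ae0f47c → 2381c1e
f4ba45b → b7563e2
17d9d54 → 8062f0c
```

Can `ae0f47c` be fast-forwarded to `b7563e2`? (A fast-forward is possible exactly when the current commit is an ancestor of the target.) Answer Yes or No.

A fast-forward from ae0f47c to b7563e2 is possible iff ae0f47c is an ancestor of b7563e2.
Ancestors of b7563e2: {2381c1e, ae0f47c, b7563e2, dd136c1}.
ae0f47c is among them, so fast-forward is possible.

Yes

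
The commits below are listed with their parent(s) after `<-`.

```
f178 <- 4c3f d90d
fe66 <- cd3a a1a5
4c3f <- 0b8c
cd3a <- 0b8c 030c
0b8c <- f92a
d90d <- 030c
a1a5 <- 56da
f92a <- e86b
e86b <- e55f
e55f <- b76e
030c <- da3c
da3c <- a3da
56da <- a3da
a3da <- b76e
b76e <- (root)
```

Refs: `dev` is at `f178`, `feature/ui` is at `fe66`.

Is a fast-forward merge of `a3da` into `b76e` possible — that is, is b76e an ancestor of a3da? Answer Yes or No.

A fast-forward from b76e to a3da is possible iff b76e is an ancestor of a3da.
Ancestors of a3da: {a3da, b76e}.
b76e is among them, so fast-forward is possible.

Yes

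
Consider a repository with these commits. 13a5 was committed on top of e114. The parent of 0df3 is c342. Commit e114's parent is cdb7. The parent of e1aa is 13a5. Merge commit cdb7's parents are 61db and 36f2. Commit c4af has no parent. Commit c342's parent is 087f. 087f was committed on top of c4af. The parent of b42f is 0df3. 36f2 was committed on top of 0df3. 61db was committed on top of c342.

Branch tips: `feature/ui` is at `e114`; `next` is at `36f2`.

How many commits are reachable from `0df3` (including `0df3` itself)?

Walking parent pointers from 0df3: reachable set = {087f, 0df3, c342, c4af}.
That is 4 commits.

4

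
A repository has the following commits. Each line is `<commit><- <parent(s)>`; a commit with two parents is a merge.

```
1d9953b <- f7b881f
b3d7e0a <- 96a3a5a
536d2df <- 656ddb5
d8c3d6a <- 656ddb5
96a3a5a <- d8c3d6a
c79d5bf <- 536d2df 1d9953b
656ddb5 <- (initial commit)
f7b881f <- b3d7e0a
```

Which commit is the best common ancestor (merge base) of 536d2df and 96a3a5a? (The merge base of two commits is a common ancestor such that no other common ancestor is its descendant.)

Ancestors of 536d2df: {536d2df, 656ddb5}.
Ancestors of 96a3a5a: {656ddb5, 96a3a5a, d8c3d6a}.
Common ancestors: {656ddb5}.
The only common ancestor is 656ddb5, so it is the merge base.

656ddb5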